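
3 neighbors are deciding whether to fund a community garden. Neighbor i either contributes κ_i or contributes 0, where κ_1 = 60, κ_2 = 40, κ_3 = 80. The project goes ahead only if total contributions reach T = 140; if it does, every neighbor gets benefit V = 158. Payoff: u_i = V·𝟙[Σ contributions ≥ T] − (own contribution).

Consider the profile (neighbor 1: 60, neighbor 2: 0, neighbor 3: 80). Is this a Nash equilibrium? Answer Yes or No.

Yes

Total = 140 ≥ 140: provided.
Neighbor 1 (pledges 60, payoff 98): dropping to 0 → total 80, payoff 0. No gain.
Neighbor 2 (pledges 0, payoff 158): pledging 40 → total 180, payoff 118. No gain.
Neighbor 3 (pledges 80, payoff 78): dropping to 0 → total 60, payoff 0. No gain.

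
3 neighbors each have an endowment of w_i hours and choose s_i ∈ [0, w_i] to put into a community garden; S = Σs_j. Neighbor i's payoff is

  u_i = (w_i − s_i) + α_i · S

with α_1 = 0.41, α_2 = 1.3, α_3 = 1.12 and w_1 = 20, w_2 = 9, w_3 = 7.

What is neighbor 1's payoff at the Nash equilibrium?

∂u_i/∂s_i = α_i − 1, so neighbor i contributes w_i if α_i > 1, else 0.
α_i > 1 for i ∈ {2, 3}; NE contributions (0, 9, 7), S = 16.
u_1 = (20 − 0) + 0.41·16 = 26.56.

26.56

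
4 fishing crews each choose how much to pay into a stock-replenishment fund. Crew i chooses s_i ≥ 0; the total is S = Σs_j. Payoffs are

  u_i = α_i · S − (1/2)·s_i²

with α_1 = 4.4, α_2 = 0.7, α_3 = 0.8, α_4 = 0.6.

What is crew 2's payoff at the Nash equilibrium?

4.305

Crew i's FOC: ∂u_i/∂s_i = α_i − s_i = 0, so s_i* = α_i.
NE contributions = (4.4, 0.7, 0.8, 0.6); S = 6.5.
u_2 = α_2·S − ½·(s_2)² = 0.7·6.5 − ½·0.7² = 4.305.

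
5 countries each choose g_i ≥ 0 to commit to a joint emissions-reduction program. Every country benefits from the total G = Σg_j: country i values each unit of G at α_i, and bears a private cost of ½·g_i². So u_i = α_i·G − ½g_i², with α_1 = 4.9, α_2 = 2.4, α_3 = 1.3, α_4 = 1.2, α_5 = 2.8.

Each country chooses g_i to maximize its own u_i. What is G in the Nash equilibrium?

12.6

Country i's FOC: ∂u_i/∂g_i = α_i − g_i = 0, so g_i* = α_i.
NE contributions = (4.9, 2.4, 1.3, 1.2, 2.8); G = 12.6.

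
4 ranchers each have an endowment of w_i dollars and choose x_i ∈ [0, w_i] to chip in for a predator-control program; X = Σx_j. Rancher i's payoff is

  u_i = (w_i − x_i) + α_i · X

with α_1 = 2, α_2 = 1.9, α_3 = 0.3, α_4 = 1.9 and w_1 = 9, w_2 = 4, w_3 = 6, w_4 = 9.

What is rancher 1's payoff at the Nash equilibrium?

44

∂u_i/∂x_i = α_i − 1, so rancher i contributes w_i if α_i > 1, else 0.
α_i > 1 for i ∈ {1, 2, 4}; NE contributions (9, 4, 0, 9), X = 22.
u_1 = (9 − 9) + 2·22 = 44.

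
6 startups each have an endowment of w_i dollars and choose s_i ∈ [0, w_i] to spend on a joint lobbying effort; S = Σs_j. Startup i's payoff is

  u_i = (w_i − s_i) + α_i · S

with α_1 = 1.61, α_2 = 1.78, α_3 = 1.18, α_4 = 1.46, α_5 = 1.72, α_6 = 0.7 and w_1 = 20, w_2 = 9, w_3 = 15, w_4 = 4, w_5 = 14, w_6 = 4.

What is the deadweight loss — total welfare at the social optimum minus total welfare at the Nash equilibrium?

∂u_i/∂s_i = α_i − 1, so startup i contributes w_i if α_i > 1, else 0.
α_i > 1 for i ∈ {1, 2, 3, 4, 5}; NE contributions (20, 9, 15, 4, 14, 0), S = 62.
W^NE = Σw_i − S^NE + (Σα_i)·S^NE = 66 + 7.45·62 = 527.9.
Planner: ∂(Σu_j)/∂s_i = Σα_j − 1 = 7.45 > 0, so everyone contributes w_i; S^SO = 66, W^SO = 66 + 7.45·66 = 557.7.
Deadweight loss = 29.8.

29.8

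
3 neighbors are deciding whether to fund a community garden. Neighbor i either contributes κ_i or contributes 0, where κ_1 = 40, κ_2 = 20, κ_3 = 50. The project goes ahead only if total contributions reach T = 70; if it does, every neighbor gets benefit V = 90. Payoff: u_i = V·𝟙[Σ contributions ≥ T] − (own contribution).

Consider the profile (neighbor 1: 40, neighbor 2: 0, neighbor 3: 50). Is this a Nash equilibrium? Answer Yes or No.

Total = 90 ≥ 70: provided.
Neighbor 1 (pledges 40, payoff 50): dropping to 0 → total 50, payoff 0. No gain.
Neighbor 2 (pledges 0, payoff 90): pledging 20 → total 110, payoff 70. No gain.
Neighbor 3 (pledges 50, payoff 40): dropping to 0 → total 40, payoff 0. No gain.

Yes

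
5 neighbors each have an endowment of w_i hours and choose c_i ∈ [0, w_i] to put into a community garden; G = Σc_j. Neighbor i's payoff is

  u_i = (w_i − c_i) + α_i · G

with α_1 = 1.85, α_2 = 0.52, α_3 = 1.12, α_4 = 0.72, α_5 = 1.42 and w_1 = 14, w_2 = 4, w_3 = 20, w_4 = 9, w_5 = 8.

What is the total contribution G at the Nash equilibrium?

42

∂u_i/∂c_i = α_i − 1, so neighbor i contributes w_i if α_i > 1, else 0.
α_i > 1 for i ∈ {1, 3, 5}; NE contributions (14, 0, 20, 0, 8), G = 42.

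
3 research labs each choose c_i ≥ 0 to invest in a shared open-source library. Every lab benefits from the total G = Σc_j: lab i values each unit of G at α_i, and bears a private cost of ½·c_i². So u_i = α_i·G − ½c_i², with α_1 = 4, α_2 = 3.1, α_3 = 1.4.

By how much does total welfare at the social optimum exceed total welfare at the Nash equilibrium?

49.91

Lab i's FOC: ∂u_i/∂c_i = α_i − c_i = 0, so c_i* = α_i.
NE contributions = (4, 3.1, 1.4); G = 8.5.
W^NE = (Σα)·G − ½Σα_i² = 8.5² − ½·27.57 = 58.465.
Planner sets c_i = Σα_j = 8.5 for every i, so G^SO = 3·8.5 = 25.5.
W^SO = (Σα)·G^SO − ½·3·(Σα)² = (3/2)·8.5² = 108.375.
Deadweight loss = W^SO − W^NE = 49.91.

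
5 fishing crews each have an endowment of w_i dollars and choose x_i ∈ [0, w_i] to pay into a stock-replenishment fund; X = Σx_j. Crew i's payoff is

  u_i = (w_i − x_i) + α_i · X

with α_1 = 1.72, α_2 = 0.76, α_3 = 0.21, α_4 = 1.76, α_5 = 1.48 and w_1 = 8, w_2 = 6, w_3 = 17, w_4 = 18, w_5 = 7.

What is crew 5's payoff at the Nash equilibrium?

∂u_i/∂x_i = α_i − 1, so crew i contributes w_i if α_i > 1, else 0.
α_i > 1 for i ∈ {1, 4, 5}; NE contributions (8, 0, 0, 18, 7), X = 33.
u_5 = (7 − 7) + 1.48·33 = 48.84.

48.84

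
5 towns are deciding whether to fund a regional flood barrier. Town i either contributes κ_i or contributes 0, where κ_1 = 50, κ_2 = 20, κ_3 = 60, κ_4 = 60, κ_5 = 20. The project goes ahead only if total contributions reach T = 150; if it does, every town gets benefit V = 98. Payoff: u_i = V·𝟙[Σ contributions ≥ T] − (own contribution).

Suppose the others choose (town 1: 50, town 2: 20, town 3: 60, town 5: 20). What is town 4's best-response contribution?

Others' total = 150 ≥ 150; contributing adds cost 60 for no extra benefit.
Best response: 0.

0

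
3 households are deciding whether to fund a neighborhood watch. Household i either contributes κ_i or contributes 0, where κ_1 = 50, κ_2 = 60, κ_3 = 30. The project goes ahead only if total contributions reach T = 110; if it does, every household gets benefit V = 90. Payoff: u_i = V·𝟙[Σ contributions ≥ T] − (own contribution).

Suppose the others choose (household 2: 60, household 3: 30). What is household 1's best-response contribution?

Others' total = 90. Contributing 50 brings total to 140 ≥ 110: gain V − κ_1 = 40.
Best response: 50.

50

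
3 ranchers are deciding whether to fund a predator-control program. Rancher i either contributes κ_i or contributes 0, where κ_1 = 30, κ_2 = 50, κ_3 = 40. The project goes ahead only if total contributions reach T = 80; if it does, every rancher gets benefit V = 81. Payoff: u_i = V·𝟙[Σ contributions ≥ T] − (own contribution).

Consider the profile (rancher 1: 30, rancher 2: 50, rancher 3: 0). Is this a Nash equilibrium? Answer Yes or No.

Yes

Total = 80 ≥ 80: provided.
Rancher 1 (pledges 30, payoff 51): dropping to 0 → total 50, payoff 0. No gain.
Rancher 2 (pledges 50, payoff 31): dropping to 0 → total 30, payoff 0. No gain.
Rancher 3 (pledges 0, payoff 81): pledging 40 → total 120, payoff 41. No gain.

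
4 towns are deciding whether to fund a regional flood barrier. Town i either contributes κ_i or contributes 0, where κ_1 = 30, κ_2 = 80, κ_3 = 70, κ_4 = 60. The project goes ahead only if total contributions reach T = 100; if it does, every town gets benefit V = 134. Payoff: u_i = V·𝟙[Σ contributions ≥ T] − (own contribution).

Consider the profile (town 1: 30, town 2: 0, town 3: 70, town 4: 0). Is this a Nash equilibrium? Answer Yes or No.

Yes

Total = 100 ≥ 100: provided.
Town 1 (pledges 30, payoff 104): dropping to 0 → total 70, payoff 0. No gain.
Town 2 (pledges 0, payoff 134): pledging 80 → total 180, payoff 54. No gain.
Town 3 (pledges 70, payoff 64): dropping to 0 → total 30, payoff 0. No gain.
Town 4 (pledges 0, payoff 134): pledging 60 → total 160, payoff 74. No gain.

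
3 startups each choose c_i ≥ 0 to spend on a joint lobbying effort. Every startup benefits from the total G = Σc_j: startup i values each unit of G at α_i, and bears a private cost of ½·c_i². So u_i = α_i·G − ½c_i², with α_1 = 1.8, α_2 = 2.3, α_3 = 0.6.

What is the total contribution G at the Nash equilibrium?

Startup i's FOC: ∂u_i/∂c_i = α_i − c_i = 0, so c_i* = α_i.
NE contributions = (1.8, 2.3, 0.6); G = 4.7.

4.7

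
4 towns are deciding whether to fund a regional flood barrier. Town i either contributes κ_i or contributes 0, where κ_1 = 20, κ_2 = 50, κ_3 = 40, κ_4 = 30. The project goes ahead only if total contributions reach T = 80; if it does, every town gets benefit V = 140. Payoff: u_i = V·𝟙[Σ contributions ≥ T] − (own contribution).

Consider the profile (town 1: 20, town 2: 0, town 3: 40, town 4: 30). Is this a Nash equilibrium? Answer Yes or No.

Yes

Total = 90 ≥ 80: provided.
Town 1 (pledges 20, payoff 120): dropping to 0 → total 70, payoff 0. No gain.
Town 2 (pledges 0, payoff 140): pledging 50 → total 140, payoff 90. No gain.
Town 3 (pledges 40, payoff 100): dropping to 0 → total 50, payoff 0. No gain.
Town 4 (pledges 30, payoff 110): dropping to 0 → total 60, payoff 0. No gain.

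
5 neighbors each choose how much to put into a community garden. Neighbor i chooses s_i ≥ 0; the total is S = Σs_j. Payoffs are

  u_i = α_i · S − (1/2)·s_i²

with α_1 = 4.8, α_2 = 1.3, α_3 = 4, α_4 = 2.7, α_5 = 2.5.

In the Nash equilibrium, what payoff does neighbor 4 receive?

37.665

Neighbor i's FOC: ∂u_i/∂s_i = α_i − s_i = 0, so s_i* = α_i.
NE contributions = (4.8, 1.3, 4, 2.7, 2.5); S = 15.3.
u_4 = α_4·S − ½·(s_4)² = 2.7·15.3 − ½·2.7² = 37.665.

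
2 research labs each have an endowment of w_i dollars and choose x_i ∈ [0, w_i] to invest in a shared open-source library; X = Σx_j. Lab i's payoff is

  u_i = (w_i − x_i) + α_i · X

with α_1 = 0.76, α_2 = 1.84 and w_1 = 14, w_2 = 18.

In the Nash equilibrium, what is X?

18

∂u_i/∂x_i = α_i − 1, so lab i contributes w_i if α_i > 1, else 0.
α_i > 1 for i ∈ {2}; NE contributions (0, 18), X = 18.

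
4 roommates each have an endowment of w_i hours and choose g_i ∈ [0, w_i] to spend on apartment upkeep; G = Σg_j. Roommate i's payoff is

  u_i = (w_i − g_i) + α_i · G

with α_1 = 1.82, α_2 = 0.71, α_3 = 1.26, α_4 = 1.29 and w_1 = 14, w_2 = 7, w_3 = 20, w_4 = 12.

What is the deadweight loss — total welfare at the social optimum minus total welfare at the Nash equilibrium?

∂u_i/∂g_i = α_i − 1, so roommate i contributes w_i if α_i > 1, else 0.
α_i > 1 for i ∈ {1, 3, 4}; NE contributions (14, 0, 20, 12), G = 46.
W^NE = Σw_i − G^NE + (Σα_i)·G^NE = 53 + 4.08·46 = 240.68.
Planner: ∂(Σu_j)/∂g_i = Σα_j − 1 = 4.08 > 0, so everyone contributes w_i; G^SO = 53, W^SO = 53 + 4.08·53 = 269.24.
Deadweight loss = 28.56.

28.56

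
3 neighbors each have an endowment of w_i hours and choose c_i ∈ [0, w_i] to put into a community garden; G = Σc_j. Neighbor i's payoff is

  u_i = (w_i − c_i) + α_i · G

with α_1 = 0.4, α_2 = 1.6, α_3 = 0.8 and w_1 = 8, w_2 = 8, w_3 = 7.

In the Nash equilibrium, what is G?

∂u_i/∂c_i = α_i − 1, so neighbor i contributes w_i if α_i > 1, else 0.
α_i > 1 for i ∈ {2}; NE contributions (0, 8, 0), G = 8.

8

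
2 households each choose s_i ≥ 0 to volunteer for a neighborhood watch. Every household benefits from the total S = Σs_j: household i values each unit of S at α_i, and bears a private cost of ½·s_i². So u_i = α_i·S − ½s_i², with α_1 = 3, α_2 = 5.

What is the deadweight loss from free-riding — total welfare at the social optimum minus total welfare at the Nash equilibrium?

Household i's FOC: ∂u_i/∂s_i = α_i − s_i = 0, so s_i* = α_i.
NE contributions = (3, 5); S = 8.
W^NE = (Σα)·S − ½Σα_i² = 8² − ½·34 = 47.
Planner sets s_i = Σα_j = 8 for every i, so S^SO = 2·8 = 16.
W^SO = (Σα)·S^SO − ½·2·(Σα)² = (2/2)·8² = 64.
Deadweight loss = W^SO − W^NE = 17.

17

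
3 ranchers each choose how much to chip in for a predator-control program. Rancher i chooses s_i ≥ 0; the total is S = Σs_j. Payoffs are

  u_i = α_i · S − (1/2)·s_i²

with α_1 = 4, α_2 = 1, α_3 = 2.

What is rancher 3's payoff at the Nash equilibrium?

12

Rancher i's FOC: ∂u_i/∂s_i = α_i − s_i = 0, so s_i* = α_i.
NE contributions = (4, 1, 2); S = 7.
u_3 = α_3·S − ½·(s_3)² = 2·7 − ½·2² = 12.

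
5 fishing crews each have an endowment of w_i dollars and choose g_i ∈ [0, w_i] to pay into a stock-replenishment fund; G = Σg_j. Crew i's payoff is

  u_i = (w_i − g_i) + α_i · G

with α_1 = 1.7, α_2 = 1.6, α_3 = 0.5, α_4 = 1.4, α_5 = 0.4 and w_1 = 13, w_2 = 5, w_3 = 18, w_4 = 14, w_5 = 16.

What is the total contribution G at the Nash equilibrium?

32

∂u_i/∂g_i = α_i − 1, so crew i contributes w_i if α_i > 1, else 0.
α_i > 1 for i ∈ {1, 2, 4}; NE contributions (13, 5, 0, 14, 0), G = 32.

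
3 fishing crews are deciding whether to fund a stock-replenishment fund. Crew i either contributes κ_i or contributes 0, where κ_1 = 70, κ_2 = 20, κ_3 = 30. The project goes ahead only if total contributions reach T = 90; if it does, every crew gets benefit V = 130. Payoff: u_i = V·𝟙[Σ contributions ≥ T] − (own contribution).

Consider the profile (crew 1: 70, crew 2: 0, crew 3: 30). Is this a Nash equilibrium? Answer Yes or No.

Yes

Total = 100 ≥ 90: provided.
Crew 1 (pledges 70, payoff 60): dropping to 0 → total 30, payoff 0. No gain.
Crew 2 (pledges 0, payoff 130): pledging 20 → total 120, payoff 110. No gain.
Crew 3 (pledges 30, payoff 100): dropping to 0 → total 70, payoff 0. No gain.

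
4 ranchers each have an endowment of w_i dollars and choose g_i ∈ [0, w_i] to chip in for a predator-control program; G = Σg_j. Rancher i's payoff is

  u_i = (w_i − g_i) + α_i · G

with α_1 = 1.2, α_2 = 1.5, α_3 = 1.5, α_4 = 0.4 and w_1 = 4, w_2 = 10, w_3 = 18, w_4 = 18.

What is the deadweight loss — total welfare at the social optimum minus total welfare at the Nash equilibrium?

∂u_i/∂g_i = α_i − 1, so rancher i contributes w_i if α_i > 1, else 0.
α_i > 1 for i ∈ {1, 2, 3}; NE contributions (4, 10, 18, 0), G = 32.
W^NE = Σw_i − G^NE + (Σα_i)·G^NE = 50 + 3.6·32 = 165.2.
Planner: ∂(Σu_j)/∂g_i = Σα_j − 1 = 3.6 > 0, so everyone contributes w_i; G^SO = 50, W^SO = 50 + 3.6·50 = 230.
Deadweight loss = 64.8.

64.8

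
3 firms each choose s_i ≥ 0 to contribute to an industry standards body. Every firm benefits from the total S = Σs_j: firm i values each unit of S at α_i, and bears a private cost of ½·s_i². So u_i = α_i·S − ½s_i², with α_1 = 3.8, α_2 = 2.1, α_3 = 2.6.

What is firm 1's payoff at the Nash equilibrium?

Firm i's FOC: ∂u_i/∂s_i = α_i − s_i = 0, so s_i* = α_i.
NE contributions = (3.8, 2.1, 2.6); S = 8.5.
u_1 = α_1·S − ½·(s_1)² = 3.8·8.5 − ½·3.8² = 25.08.

25.08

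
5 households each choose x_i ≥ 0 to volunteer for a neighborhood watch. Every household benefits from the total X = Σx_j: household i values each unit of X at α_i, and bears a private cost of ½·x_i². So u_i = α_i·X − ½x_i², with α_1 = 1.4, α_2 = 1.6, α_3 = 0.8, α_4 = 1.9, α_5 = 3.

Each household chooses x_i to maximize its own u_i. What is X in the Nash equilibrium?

8.7

Household i's FOC: ∂u_i/∂x_i = α_i − x_i = 0, so x_i* = α_i.
NE contributions = (1.4, 1.6, 0.8, 1.9, 3); X = 8.7.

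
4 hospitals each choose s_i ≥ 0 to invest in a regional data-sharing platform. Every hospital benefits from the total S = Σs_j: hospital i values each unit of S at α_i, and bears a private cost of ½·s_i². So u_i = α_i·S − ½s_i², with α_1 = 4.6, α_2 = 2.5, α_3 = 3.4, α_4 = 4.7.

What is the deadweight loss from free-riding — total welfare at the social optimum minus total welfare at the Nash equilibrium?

Hospital i's FOC: ∂u_i/∂s_i = α_i − s_i = 0, so s_i* = α_i.
NE contributions = (4.6, 2.5, 3.4, 4.7); S = 15.2.
W^NE = (Σα)·S − ½Σα_i² = 15.2² − ½·61.06 = 200.51.
Planner sets s_i = Σα_j = 15.2 for every i, so S^SO = 4·15.2 = 60.8.
W^SO = (Σα)·S^SO − ½·4·(Σα)² = (4/2)·15.2² = 462.08.
Deadweight loss = W^SO − W^NE = 261.57.

261.57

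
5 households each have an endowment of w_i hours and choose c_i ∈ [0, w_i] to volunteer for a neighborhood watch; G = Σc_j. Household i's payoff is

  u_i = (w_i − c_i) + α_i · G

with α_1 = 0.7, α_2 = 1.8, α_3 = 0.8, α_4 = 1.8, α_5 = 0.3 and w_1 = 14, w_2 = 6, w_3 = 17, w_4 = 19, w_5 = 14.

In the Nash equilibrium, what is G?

25

∂u_i/∂c_i = α_i − 1, so household i contributes w_i if α_i > 1, else 0.
α_i > 1 for i ∈ {2, 4}; NE contributions (0, 6, 0, 19, 0), G = 25.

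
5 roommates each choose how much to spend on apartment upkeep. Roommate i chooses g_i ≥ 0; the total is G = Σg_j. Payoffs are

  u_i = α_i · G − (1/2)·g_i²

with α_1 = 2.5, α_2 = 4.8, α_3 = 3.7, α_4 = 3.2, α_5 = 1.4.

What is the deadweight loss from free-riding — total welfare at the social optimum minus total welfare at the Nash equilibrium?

392.63

Roommate i's FOC: ∂u_i/∂g_i = α_i − g_i = 0, so g_i* = α_i.
NE contributions = (2.5, 4.8, 3.7, 3.2, 1.4); G = 15.6.
W^NE = (Σα)·G − ½Σα_i² = 15.6² − ½·55.18 = 215.77.
Planner sets g_i = Σα_j = 15.6 for every i, so G^SO = 5·15.6 = 78.
W^SO = (Σα)·G^SO − ½·5·(Σα)² = (5/2)·15.6² = 608.4.
Deadweight loss = W^SO − W^NE = 392.63.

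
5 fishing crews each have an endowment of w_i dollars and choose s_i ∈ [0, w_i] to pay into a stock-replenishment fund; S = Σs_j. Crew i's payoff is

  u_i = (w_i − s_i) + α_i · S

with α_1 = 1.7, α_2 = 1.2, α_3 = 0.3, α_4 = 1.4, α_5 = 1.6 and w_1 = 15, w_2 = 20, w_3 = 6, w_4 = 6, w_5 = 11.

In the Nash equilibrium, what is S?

∂u_i/∂s_i = α_i − 1, so crew i contributes w_i if α_i > 1, else 0.
α_i > 1 for i ∈ {1, 2, 4, 5}; NE contributions (15, 20, 0, 6, 11), S = 52.

52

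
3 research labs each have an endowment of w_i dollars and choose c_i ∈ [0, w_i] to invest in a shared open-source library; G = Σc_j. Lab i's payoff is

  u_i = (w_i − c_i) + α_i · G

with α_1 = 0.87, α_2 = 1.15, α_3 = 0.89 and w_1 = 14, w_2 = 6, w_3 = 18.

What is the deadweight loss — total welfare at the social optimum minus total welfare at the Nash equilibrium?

61.12

∂u_i/∂c_i = α_i − 1, so lab i contributes w_i if α_i > 1, else 0.
α_i > 1 for i ∈ {2}; NE contributions (0, 6, 0), G = 6.
W^NE = Σw_i − G^NE + (Σα_i)·G^NE = 38 + 1.91·6 = 49.46.
Planner: ∂(Σu_j)/∂c_i = Σα_j − 1 = 1.91 > 0, so everyone contributes w_i; G^SO = 38, W^SO = 38 + 1.91·38 = 110.58.
Deadweight loss = 61.12.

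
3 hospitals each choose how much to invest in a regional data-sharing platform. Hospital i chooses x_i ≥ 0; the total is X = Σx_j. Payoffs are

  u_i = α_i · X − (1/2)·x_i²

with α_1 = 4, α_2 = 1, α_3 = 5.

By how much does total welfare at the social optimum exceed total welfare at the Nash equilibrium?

Hospital i's FOC: ∂u_i/∂x_i = α_i − x_i = 0, so x_i* = α_i.
NE contributions = (4, 1, 5); X = 10.
W^NE = (Σα)·X − ½Σα_i² = 10² − ½·42 = 79.
Planner sets x_i = Σα_j = 10 for every i, so X^SO = 3·10 = 30.
W^SO = (Σα)·X^SO − ½·3·(Σα)² = (3/2)·10² = 150.
Deadweight loss = W^SO − W^NE = 71.

71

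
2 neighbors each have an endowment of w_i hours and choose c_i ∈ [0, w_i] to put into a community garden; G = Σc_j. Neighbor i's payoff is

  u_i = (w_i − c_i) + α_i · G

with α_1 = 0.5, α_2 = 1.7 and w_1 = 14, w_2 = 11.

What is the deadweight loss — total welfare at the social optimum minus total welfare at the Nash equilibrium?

∂u_i/∂c_i = α_i − 1, so neighbor i contributes w_i if α_i > 1, else 0.
α_i > 1 for i ∈ {2}; NE contributions (0, 11), G = 11.
W^NE = Σw_i − G^NE + (Σα_i)·G^NE = 25 + 1.2·11 = 38.2.
Planner: ∂(Σu_j)/∂c_i = Σα_j − 1 = 1.2 > 0, so everyone contributes w_i; G^SO = 25, W^SO = 25 + 1.2·25 = 55.
Deadweight loss = 16.8.

16.8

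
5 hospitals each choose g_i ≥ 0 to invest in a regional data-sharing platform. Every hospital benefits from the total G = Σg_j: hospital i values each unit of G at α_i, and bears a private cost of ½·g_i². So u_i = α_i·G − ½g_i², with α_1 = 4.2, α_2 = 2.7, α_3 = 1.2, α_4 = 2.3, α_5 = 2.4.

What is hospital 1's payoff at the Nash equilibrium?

Hospital i's FOC: ∂u_i/∂g_i = α_i − g_i = 0, so g_i* = α_i.
NE contributions = (4.2, 2.7, 1.2, 2.3, 2.4); G = 12.8.
u_1 = α_1·G − ½·(g_1)² = 4.2·12.8 − ½·4.2² = 44.94.

44.94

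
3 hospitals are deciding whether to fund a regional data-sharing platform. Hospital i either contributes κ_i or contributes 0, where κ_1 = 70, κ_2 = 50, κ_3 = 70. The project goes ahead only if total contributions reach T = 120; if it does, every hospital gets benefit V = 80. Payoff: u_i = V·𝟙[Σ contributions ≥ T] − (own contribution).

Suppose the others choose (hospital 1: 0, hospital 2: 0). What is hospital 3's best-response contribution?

Others' total = 0. Even contributing 70 gives 70 < 120: no benefit either way.
Best response: 0.

0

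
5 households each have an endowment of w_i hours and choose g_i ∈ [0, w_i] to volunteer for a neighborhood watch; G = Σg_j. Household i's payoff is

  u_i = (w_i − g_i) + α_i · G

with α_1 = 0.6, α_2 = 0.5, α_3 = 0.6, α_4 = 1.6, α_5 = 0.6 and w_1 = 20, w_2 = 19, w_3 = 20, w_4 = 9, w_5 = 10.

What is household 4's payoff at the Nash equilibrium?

∂u_i/∂g_i = α_i − 1, so household i contributes w_i if α_i > 1, else 0.
α_i > 1 for i ∈ {4}; NE contributions (0, 0, 0, 9, 0), G = 9.
u_4 = (9 − 9) + 1.6·9 = 14.4.

14.4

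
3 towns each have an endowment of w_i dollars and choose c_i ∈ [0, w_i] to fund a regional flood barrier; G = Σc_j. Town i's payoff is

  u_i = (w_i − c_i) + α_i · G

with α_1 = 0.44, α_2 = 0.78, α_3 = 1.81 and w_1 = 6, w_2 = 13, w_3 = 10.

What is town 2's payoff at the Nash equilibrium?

∂u_i/∂c_i = α_i − 1, so town i contributes w_i if α_i > 1, else 0.
α_i > 1 for i ∈ {3}; NE contributions (0, 0, 10), G = 10.
u_2 = (13 − 0) + 0.78·10 = 20.8.

20.8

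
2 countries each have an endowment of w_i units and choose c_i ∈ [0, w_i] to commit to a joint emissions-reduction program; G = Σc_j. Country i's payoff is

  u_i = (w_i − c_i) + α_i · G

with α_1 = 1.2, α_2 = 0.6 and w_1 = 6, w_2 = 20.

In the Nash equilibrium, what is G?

6

∂u_i/∂c_i = α_i − 1, so country i contributes w_i if α_i > 1, else 0.
α_i > 1 for i ∈ {1}; NE contributions (6, 0), G = 6.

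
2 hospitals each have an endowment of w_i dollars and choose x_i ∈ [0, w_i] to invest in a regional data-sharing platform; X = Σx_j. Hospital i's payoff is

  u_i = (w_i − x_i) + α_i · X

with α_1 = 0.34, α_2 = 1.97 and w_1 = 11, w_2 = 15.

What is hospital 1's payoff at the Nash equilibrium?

16.1

∂u_i/∂x_i = α_i − 1, so hospital i contributes w_i if α_i > 1, else 0.
α_i > 1 for i ∈ {2}; NE contributions (0, 15), X = 15.
u_1 = (11 − 0) + 0.34·15 = 16.1.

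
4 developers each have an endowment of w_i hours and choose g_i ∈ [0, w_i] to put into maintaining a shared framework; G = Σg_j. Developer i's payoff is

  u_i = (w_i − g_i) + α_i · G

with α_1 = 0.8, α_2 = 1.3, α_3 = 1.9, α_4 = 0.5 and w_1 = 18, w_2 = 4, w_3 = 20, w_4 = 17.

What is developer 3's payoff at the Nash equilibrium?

∂u_i/∂g_i = α_i − 1, so developer i contributes w_i if α_i > 1, else 0.
α_i > 1 for i ∈ {2, 3}; NE contributions (0, 4, 20, 0), G = 24.
u_3 = (20 − 20) + 1.9·24 = 45.6.

45.6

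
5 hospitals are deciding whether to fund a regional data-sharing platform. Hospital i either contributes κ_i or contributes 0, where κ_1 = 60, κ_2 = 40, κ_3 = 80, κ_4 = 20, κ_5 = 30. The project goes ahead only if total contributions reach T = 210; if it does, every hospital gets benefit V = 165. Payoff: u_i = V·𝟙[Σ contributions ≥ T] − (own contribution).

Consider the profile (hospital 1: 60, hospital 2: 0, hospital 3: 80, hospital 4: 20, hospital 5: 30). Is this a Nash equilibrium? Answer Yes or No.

No

Total = 190 < 210: not provided.
Hospital 1 (pledges 60, payoff -60): dropping to 0 → total 130, payoff 0. Profitable deviation.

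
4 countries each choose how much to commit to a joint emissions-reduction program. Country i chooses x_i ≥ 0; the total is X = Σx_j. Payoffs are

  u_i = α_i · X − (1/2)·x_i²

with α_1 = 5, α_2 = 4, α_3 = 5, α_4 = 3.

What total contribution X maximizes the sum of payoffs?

68

Planner FOC: ∂(Σu_j)/∂x_i = (Σα_j) − x_i = 0, so x_i^SO = Σα_j = 17 for every i; X^SO = 68.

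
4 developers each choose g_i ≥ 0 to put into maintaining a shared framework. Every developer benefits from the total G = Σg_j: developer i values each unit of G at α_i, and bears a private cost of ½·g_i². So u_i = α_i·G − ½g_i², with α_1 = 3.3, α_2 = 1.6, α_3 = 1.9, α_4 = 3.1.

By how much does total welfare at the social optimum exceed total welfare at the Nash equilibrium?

Developer i's FOC: ∂u_i/∂g_i = α_i − g_i = 0, so g_i* = α_i.
NE contributions = (3.3, 1.6, 1.9, 3.1); G = 9.9.
W^NE = (Σα)·G − ½Σα_i² = 9.9² − ½·26.67 = 84.675.
Planner sets g_i = Σα_j = 9.9 for every i, so G^SO = 4·9.9 = 39.6.
W^SO = (Σα)·G^SO − ½·4·(Σα)² = (4/2)·9.9² = 196.02.
Deadweight loss = W^SO − W^NE = 111.345.

111.345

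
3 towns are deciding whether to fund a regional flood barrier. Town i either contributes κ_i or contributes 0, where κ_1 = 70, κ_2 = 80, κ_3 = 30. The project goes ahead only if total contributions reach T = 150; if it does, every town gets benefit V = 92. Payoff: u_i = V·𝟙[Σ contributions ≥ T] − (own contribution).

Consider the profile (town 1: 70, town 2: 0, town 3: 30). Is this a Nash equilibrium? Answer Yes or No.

Total = 100 < 150: not provided.
Town 1 (pledges 70, payoff -70): dropping to 0 → total 30, payoff 0. Profitable deviation.

No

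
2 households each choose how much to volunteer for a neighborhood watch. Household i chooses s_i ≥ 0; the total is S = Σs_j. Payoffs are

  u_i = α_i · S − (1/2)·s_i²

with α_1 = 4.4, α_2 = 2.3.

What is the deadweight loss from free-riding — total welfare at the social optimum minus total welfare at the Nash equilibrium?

12.325

Household i's FOC: ∂u_i/∂s_i = α_i − s_i = 0, so s_i* = α_i.
NE contributions = (4.4, 2.3); S = 6.7.
W^NE = (Σα)·S − ½Σα_i² = 6.7² − ½·24.65 = 32.565.
Planner sets s_i = Σα_j = 6.7 for every i, so S^SO = 2·6.7 = 13.4.
W^SO = (Σα)·S^SO − ½·2·(Σα)² = (2/2)·6.7² = 44.89.
Deadweight loss = W^SO − W^NE = 12.325.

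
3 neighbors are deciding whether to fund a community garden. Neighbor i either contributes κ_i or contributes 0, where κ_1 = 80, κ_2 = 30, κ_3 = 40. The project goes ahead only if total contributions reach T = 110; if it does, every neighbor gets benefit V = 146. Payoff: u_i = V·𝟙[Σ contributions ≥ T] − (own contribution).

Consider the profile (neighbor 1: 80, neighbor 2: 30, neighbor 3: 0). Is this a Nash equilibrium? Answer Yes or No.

Yes

Total = 110 ≥ 110: provided.
Neighbor 1 (pledges 80, payoff 66): dropping to 0 → total 30, payoff 0. No gain.
Neighbor 2 (pledges 30, payoff 116): dropping to 0 → total 80, payoff 0. No gain.
Neighbor 3 (pledges 0, payoff 146): pledging 40 → total 150, payoff 106. No gain.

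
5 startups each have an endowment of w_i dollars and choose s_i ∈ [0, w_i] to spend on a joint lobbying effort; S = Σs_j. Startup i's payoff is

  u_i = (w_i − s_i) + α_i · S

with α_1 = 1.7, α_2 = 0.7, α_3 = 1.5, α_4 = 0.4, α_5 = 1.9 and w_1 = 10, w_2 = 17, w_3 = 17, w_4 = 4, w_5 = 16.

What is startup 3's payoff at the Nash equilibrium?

∂u_i/∂s_i = α_i − 1, so startup i contributes w_i if α_i > 1, else 0.
α_i > 1 for i ∈ {1, 3, 5}; NE contributions (10, 0, 17, 0, 16), S = 43.
u_3 = (17 − 17) + 1.5·43 = 64.5.

64.5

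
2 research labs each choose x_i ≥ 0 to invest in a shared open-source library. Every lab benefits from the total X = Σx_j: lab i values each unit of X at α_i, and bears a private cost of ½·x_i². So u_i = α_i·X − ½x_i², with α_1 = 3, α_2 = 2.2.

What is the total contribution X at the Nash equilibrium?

Lab i's FOC: ∂u_i/∂x_i = α_i − x_i = 0, so x_i* = α_i.
NE contributions = (3, 2.2); X = 5.2.

5.2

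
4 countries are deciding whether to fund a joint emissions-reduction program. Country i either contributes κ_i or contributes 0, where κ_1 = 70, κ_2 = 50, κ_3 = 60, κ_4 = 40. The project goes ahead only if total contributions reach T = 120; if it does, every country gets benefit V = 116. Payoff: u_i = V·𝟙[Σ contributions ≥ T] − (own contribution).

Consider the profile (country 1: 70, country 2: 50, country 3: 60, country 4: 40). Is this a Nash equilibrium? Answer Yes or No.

No

Total = 220 ≥ 120: provided.
Country 1 (pledges 70, payoff 46): dropping to 0 → total 150, payoff 116. Profitable deviation.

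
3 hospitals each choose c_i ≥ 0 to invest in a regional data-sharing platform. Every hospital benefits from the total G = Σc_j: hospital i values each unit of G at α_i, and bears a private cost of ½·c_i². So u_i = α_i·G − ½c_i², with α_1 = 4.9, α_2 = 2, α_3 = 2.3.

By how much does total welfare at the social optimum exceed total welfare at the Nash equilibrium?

Hospital i's FOC: ∂u_i/∂c_i = α_i − c_i = 0, so c_i* = α_i.
NE contributions = (4.9, 2, 2.3); G = 9.2.
W^NE = (Σα)·G − ½Σα_i² = 9.2² − ½·33.3 = 67.99.
Planner sets c_i = Σα_j = 9.2 for every i, so G^SO = 3·9.2 = 27.6.
W^SO = (Σα)·G^SO − ½·3·(Σα)² = (3/2)·9.2² = 126.96.
Deadweight loss = W^SO − W^NE = 58.97.

58.97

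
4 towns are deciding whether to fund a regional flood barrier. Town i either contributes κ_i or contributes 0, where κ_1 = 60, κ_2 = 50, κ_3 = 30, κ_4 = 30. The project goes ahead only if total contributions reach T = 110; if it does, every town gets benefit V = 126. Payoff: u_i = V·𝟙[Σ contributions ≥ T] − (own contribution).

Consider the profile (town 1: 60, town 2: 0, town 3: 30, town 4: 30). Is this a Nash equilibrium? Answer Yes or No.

Yes

Total = 120 ≥ 110: provided.
Town 1 (pledges 60, payoff 66): dropping to 0 → total 60, payoff 0. No gain.
Town 2 (pledges 0, payoff 126): pledging 50 → total 170, payoff 76. No gain.
Town 3 (pledges 30, payoff 96): dropping to 0 → total 90, payoff 0. No gain.
Town 4 (pledges 30, payoff 96): dropping to 0 → total 90, payoff 0. No gain.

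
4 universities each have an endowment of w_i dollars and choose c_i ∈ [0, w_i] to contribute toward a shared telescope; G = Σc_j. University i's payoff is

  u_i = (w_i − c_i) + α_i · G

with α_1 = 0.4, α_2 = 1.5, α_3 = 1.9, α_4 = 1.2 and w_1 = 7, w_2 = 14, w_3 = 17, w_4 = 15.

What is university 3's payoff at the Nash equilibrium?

∂u_i/∂c_i = α_i − 1, so university i contributes w_i if α_i > 1, else 0.
α_i > 1 for i ∈ {2, 3, 4}; NE contributions (0, 14, 17, 15), G = 46.
u_3 = (17 − 17) + 1.9·46 = 87.4.

87.4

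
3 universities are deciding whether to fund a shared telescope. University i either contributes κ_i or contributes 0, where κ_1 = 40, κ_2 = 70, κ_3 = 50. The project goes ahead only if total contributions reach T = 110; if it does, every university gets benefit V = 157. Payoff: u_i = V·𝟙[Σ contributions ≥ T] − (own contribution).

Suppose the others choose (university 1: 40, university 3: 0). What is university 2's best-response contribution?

70

Others' total = 40. Contributing 70 brings total to 110 ≥ 110: gain V − κ_2 = 87.
Best response: 70.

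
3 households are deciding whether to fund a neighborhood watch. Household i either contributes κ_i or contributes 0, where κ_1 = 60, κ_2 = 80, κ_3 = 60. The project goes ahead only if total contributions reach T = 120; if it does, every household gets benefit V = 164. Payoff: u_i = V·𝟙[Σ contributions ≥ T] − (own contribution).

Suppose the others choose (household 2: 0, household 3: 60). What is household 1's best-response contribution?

Others' total = 60. Contributing 60 brings total to 120 ≥ 120: gain V − κ_1 = 104.
Best response: 60.

60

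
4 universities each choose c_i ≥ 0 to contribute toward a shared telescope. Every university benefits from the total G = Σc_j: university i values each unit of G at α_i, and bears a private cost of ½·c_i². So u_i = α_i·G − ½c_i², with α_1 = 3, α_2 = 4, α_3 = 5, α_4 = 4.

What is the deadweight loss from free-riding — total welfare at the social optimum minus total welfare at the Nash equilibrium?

University i's FOC: ∂u_i/∂c_i = α_i − c_i = 0, so c_i* = α_i.
NE contributions = (3, 4, 5, 4); G = 16.
W^NE = (Σα)·G − ½Σα_i² = 16² − ½·66 = 223.
Planner sets c_i = Σα_j = 16 for every i, so G^SO = 4·16 = 64.
W^SO = (Σα)·G^SO − ½·4·(Σα)² = (4/2)·16² = 512.
Deadweight loss = W^SO − W^NE = 289.

289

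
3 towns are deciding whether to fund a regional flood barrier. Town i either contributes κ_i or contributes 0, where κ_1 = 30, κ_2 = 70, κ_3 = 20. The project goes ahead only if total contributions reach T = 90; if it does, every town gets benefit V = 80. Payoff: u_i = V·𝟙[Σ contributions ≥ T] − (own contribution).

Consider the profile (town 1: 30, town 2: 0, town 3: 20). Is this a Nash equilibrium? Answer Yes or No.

Total = 50 < 90: not provided.
Town 1 (pledges 30, payoff -30): dropping to 0 → total 20, payoff 0. Profitable deviation.

No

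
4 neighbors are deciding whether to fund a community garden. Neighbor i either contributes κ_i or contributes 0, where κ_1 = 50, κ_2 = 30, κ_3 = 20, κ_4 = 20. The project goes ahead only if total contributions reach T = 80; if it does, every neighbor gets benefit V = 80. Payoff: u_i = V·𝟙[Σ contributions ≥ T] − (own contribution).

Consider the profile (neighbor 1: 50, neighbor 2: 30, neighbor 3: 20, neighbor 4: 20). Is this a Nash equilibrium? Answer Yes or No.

No

Total = 120 ≥ 80: provided.
Neighbor 1 (pledges 50, payoff 30): dropping to 0 → total 70, payoff 0. No gain.
Neighbor 2 (pledges 30, payoff 50): dropping to 0 → total 90, payoff 80. Profitable deviation.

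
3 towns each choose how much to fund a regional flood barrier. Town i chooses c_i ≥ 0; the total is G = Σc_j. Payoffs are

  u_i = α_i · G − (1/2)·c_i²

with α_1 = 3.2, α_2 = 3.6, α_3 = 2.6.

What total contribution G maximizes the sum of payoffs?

Planner FOC: ∂(Σu_j)/∂c_i = (Σα_j) − c_i = 0, so c_i^SO = Σα_j = 9.4 for every i; G^SO = 28.2.

28.2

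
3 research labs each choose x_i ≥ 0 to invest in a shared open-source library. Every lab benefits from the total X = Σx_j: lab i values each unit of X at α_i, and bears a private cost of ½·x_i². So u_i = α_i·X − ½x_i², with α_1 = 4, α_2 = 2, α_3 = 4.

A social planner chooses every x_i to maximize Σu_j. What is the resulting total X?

30

Planner FOC: ∂(Σu_j)/∂x_i = (Σα_j) − x_i = 0, so x_i^SO = Σα_j = 10 for every i; X^SO = 30.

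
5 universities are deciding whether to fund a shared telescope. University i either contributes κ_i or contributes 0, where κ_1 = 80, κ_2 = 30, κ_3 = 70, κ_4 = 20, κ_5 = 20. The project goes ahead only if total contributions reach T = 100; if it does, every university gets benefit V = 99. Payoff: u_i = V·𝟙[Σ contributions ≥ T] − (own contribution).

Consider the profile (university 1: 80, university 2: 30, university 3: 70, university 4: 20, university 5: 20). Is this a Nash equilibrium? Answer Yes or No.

No

Total = 220 ≥ 100: provided.
University 1 (pledges 80, payoff 19): dropping to 0 → total 140, payoff 99. Profitable deviation.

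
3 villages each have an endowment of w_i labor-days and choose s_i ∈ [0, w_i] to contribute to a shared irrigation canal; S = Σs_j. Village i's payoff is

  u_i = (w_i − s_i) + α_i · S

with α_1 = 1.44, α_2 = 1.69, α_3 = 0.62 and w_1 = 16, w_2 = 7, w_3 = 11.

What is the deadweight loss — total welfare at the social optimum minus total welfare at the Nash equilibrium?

30.25

∂u_i/∂s_i = α_i − 1, so village i contributes w_i if α_i > 1, else 0.
α_i > 1 for i ∈ {1, 2}; NE contributions (16, 7, 0), S = 23.
W^NE = Σw_i − S^NE + (Σα_i)·S^NE = 34 + 2.75·23 = 97.25.
Planner: ∂(Σu_j)/∂s_i = Σα_j − 1 = 2.75 > 0, so everyone contributes w_i; S^SO = 34, W^SO = 34 + 2.75·34 = 127.5.
Deadweight loss = 30.25.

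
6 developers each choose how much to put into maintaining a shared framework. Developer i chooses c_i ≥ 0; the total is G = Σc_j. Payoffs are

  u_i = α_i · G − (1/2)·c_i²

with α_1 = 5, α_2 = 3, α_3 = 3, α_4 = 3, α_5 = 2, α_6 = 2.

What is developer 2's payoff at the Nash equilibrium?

49.5

Developer i's FOC: ∂u_i/∂c_i = α_i − c_i = 0, so c_i* = α_i.
NE contributions = (5, 3, 3, 3, 2, 2); G = 18.
u_2 = α_2·G − ½·(c_2)² = 3·18 − ½·3² = 49.5.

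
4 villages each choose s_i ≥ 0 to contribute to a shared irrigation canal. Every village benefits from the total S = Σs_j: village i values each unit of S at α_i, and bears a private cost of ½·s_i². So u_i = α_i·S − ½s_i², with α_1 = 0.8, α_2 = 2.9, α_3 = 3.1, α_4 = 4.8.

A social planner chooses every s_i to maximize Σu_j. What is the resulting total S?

46.4

Planner FOC: ∂(Σu_j)/∂s_i = (Σα_j) − s_i = 0, so s_i^SO = Σα_j = 11.6 for every i; S^SO = 46.4.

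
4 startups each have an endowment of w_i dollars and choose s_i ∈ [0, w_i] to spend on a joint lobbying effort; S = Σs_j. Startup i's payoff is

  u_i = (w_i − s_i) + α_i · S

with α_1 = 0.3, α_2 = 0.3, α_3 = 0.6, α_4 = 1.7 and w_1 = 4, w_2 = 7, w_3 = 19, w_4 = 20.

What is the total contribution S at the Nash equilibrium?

∂u_i/∂s_i = α_i − 1, so startup i contributes w_i if α_i > 1, else 0.
α_i > 1 for i ∈ {4}; NE contributions (0, 0, 0, 20), S = 20.

20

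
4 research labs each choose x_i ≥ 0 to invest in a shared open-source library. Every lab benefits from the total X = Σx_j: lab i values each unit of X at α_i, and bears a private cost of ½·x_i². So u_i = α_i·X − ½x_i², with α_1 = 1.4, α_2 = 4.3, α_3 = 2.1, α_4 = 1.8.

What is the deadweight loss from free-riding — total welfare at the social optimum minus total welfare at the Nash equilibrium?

106.21

Lab i's FOC: ∂u_i/∂x_i = α_i − x_i = 0, so x_i* = α_i.
NE contributions = (1.4, 4.3, 2.1, 1.8); X = 9.6.
W^NE = (Σα)·X − ½Σα_i² = 9.6² − ½·28.1 = 78.11.
Planner sets x_i = Σα_j = 9.6 for every i, so X^SO = 4·9.6 = 38.4.
W^SO = (Σα)·X^SO − ½·4·(Σα)² = (4/2)·9.6² = 184.32.
Deadweight loss = W^SO − W^NE = 106.21.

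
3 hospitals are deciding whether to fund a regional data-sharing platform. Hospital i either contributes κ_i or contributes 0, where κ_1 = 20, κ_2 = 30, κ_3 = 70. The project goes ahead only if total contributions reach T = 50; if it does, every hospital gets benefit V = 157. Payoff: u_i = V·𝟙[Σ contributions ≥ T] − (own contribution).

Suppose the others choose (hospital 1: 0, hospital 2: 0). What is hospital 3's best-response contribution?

Others' total = 0. Contributing 70 brings total to 70 ≥ 50: gain V − κ_3 = 87.
Best response: 70.

70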